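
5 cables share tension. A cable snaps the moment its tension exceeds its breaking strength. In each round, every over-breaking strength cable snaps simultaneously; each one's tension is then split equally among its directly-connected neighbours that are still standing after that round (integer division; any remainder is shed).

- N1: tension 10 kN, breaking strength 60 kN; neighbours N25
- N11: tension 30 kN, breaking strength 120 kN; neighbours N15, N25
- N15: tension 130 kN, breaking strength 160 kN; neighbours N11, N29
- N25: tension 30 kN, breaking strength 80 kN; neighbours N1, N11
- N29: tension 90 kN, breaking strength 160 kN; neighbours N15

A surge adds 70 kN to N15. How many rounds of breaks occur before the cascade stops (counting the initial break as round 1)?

Round 1 — N15 at 200 > 160. N15 snaps.
  N15 sheds 200 kN to N11, N29: 100 each.
    N11: 30+100 = 130 > 120
    N29: 90+100 = 190 > 160
Round 2 — N11, N29 snap.
  N11 sheds 130 kN to N25: 130 each.
    N25: 30+130 = 160 > 80
  N29 sheds 190 kN: no online neighbours, lost.
Round 3 — N25 snaps.
  N25 sheds 160 kN to N1: 160 each.
    N1: 10+160 = 170 > 60
Round 4 — N1 snaps.
  N1 sheds 170 kN: no online neighbours, lost.
No further breaks.

4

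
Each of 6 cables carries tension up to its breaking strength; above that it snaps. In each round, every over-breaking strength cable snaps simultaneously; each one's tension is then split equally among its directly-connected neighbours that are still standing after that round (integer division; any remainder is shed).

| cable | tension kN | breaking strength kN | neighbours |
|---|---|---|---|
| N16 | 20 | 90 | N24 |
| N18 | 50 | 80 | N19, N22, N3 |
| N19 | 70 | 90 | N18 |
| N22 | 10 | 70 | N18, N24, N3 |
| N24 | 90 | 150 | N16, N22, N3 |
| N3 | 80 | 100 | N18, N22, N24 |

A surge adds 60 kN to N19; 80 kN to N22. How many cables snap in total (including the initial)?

6

Round 1 — N19 at 130 > 90; N22 at 90 > 70. N19, N22 snap.
  N19 sheds 130 kN to N18: 130 each.
    N18: 50+130 = 180 > 80
  N22 sheds 90 kN to N18, N24, N3: 30 each.
    N18: 180+30 = 210 > 80
    N24: 90+30 = 120 ≤ 150
    N3: 80+30 = 110 > 100
Round 2 — N18, N3 snap.
  N18 sheds 210 kN: no online neighbours, lost.
  N3 sheds 110 kN to N24: 110 each.
    N24: 120+110 = 230 > 150
Round 3 — N24 snaps.
  N24 sheds 230 kN to N16: 230 each.
    N16: 20+230 = 250 > 90
Round 4 — N16 snaps.
  N16 sheds 250 kN: no online neighbours, lost.
No further breaks.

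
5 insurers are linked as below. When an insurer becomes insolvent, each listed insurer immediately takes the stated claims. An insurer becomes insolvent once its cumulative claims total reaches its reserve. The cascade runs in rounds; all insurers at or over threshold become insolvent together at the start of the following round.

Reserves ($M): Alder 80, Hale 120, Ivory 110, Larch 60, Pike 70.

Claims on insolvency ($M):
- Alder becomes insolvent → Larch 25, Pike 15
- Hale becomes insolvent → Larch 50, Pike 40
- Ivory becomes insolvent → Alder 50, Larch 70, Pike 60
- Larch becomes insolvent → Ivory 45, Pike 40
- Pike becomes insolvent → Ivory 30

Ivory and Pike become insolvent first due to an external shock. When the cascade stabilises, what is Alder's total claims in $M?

50

Round 1 — Ivory, Pike become insolvent (initial).
  Alder: +50 → 50 < 80
  Larch: +70 → 70 ≥ 60
Round 2 — Larch becomes insolvent.
No further insolvencies.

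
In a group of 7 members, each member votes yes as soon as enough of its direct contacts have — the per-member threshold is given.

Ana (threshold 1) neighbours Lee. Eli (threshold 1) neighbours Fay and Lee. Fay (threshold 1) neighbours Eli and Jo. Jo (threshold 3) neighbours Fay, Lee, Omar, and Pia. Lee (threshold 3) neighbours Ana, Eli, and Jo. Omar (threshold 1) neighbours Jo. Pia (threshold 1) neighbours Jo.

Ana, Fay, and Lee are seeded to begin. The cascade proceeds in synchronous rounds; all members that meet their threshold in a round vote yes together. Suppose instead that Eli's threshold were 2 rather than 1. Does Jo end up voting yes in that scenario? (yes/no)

no

With Eli's threshold at 2:
Round 1 — Ana, Fay, Lee vote yes (initial).
Round 2 — checking thresholds:
  Eli: 2 of 2 neighbours ≥ 2, votes yes.
  Jo: 2 of 4 neighbours < 3, not yet.
Round 3 — no new yes votes; cascade stops.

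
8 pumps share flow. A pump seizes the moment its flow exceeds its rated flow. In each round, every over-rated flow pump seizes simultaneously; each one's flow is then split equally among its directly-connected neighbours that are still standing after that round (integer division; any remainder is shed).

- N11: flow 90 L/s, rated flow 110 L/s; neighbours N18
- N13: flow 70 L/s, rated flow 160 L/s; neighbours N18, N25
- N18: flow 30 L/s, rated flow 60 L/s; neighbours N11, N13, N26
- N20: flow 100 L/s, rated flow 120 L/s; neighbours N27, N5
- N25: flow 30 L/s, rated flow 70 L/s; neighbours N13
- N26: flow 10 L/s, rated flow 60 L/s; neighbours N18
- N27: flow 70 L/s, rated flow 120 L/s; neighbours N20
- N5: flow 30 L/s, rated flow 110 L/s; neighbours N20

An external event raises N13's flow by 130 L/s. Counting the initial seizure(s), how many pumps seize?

5

Round 1 — N13 at 200 > 160. N13 seizes.
  N13 sheds 200 L/s to N18, N25: 100 each.
    N18: 30+100 = 130 > 60
    N25: 30+100 = 130 > 70
Round 2 — N18, N25 seize.
  N18 sheds 130 L/s to N11, N26: 65 each.
    N11: 90+65 = 155 > 110
    N26: 10+65 = 75 > 60
  N25 sheds 130 L/s: no online neighbours, lost.
Round 3 — N11, N26 seize.
  N11 sheds 155 L/s: no online neighbours, lost.
  N26 sheds 75 L/s: no online neighbours, lost.
No further seizures.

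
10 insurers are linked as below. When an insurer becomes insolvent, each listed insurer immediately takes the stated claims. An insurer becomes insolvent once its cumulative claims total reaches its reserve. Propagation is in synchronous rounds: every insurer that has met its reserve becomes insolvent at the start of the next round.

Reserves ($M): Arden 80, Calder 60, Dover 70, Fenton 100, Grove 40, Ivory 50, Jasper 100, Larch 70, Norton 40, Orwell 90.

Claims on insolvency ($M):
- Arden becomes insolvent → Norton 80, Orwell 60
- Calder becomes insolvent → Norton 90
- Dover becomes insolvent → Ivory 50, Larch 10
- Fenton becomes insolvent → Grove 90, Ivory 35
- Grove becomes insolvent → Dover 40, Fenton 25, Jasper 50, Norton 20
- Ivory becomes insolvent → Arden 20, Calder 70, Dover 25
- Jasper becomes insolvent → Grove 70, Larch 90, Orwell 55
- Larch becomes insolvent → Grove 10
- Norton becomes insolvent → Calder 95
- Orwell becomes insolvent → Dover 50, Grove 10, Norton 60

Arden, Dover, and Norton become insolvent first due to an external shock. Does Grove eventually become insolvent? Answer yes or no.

Round 1 — Arden, Dover, Norton become insolvent (initial).
  Calder: +95 → 95 ≥ 60
  Ivory: +50 → 50 ≥ 50
  Larch: +10 → 10 < 70
  Orwell: +60 → 60 < 90
Round 2 — Calder, Ivory become insolvent.
No further insolvencies.

no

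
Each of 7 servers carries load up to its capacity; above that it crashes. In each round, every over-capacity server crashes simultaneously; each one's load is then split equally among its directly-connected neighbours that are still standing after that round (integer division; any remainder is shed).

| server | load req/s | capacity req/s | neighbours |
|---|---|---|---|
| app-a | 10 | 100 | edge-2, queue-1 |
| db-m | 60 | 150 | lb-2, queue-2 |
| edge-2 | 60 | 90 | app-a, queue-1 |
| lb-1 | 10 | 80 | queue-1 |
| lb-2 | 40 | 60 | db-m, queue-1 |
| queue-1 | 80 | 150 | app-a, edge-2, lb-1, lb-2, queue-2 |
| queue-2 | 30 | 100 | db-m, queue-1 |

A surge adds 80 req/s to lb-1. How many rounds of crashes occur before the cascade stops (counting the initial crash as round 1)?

Round 1 — lb-1 at 90 > 80. lb-1 crashes.
  lb-1 sheds 90 req/s to queue-1: 90 each.
    queue-1: 80+90 = 170 > 150
Round 2 — queue-1 crashes.
  queue-1 sheds 170 req/s to app-a, edge-2, lb-2, queue-2: 42 each (2 lost).
    app-a: 10+42 = 52 ≤ 100
    edge-2: 60+42 = 102 > 90
    lb-2: 40+42 = 82 > 60
    queue-2: 30+42 = 72 ≤ 100
Round 3 — edge-2, lb-2 crash.
  edge-2 sheds 102 req/s to app-a: 102 each.
    app-a: 52+102 = 154 > 100
  lb-2 sheds 82 req/s to db-m: 82 each.
    db-m: 60+82 = 142 ≤ 150
Round 4 — app-a crashes.
  app-a sheds 154 req/s: no online neighbours, lost.
No further crashes.

4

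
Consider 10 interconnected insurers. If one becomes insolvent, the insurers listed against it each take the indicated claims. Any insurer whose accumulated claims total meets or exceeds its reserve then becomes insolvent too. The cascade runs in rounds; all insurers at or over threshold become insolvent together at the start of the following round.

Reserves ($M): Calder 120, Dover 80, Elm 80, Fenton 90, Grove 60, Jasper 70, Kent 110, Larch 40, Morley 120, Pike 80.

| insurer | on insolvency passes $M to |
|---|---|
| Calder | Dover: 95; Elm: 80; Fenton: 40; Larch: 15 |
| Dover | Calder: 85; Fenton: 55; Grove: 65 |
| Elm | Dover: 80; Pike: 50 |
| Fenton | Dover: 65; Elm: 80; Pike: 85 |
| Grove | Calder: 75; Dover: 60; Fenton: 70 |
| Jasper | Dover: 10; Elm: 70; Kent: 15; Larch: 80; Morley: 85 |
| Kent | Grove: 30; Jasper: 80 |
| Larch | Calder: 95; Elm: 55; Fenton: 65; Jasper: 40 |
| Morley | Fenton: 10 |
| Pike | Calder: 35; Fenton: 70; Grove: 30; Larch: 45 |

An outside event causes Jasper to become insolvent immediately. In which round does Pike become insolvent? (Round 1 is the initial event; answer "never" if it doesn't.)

6

Round 1 — Jasper becomes insolvent (initial).
  Dover: +10 → 10 < 80
  Elm: +70 → 70 < 80
  Kent: +15 → 15 < 110
  Larch: +80 → 80 ≥ 40
  Morley: +85 → 85 < 120
Round 2 — Larch becomes insolvent.
  Calder: +95 → 95 < 120
  Elm: +55 → 125 ≥ 80
  Fenton: +65 → 65 < 90
Round 3 — Elm becomes insolvent.
  Dover: +80 → 90 ≥ 80
  Pike: +50 → 50 < 80
Round 4 — Dover becomes insolvent.
  Calder: +85 → 180 ≥ 120
  Fenton: +55 → 120 ≥ 90
  Grove: +65 → 65 ≥ 60
Round 5 — Calder, Fenton, Grove become insolvent.
  Pike: +85 → 135 ≥ 80
Round 6 — Pike becomes insolvent.
No further insolvencies.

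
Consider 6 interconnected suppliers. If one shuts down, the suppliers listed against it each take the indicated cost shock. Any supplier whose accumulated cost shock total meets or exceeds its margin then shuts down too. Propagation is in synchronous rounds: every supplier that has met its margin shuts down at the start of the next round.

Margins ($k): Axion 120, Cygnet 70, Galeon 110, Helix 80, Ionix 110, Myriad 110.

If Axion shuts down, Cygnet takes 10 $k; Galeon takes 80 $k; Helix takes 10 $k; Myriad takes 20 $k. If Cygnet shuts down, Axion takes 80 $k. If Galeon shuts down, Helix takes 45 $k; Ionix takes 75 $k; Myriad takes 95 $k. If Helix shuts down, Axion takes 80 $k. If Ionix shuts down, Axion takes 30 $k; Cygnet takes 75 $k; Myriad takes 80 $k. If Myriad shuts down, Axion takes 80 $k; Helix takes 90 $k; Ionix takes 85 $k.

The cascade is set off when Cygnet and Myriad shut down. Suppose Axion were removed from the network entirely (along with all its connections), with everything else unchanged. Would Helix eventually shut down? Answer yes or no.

With Axion removed:
Round 1 — Cygnet, Myriad shut down (initial).
  Helix: +90 → 90 ≥ 80
  Ionix: +85 → 85 < 110
Round 2 — Helix shuts down.
No further shutdowns.

yes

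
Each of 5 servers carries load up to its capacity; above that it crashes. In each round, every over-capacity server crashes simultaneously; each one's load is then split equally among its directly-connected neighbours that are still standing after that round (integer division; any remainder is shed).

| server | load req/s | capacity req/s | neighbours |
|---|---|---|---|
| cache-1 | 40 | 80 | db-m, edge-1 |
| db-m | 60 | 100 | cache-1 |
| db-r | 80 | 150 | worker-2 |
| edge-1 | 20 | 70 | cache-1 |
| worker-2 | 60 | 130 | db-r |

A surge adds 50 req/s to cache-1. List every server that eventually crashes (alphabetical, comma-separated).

Round 1 — cache-1 at 90 > 80. cache-1 crashes.
  cache-1 sheds 90 req/s to db-m, edge-1: 45 each.
    db-m: 60+45 = 105 > 100
    edge-1: 20+45 = 65 ≤ 70
Round 2 — db-m crashes.
  db-m sheds 105 req/s: no online neighbours, lost.
No further crashes.

cache-1, db-m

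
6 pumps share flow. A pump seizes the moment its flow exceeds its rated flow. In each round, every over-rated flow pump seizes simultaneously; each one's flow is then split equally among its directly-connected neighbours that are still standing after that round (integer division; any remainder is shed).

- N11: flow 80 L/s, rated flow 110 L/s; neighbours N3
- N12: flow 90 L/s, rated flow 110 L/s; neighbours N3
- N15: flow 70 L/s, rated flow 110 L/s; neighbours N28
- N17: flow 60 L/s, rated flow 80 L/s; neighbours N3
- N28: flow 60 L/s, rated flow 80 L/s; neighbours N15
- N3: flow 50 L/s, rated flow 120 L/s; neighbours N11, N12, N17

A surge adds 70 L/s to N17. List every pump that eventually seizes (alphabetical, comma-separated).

Round 1 — N17 at 130 > 80. N17 seizes.
  N17 sheds 130 L/s to N3: 130 each.
    N3: 50+130 = 180 > 120
Round 2 — N3 seizes.
  N3 sheds 180 L/s to N11, N12: 90 each.
    N11: 80+90 = 170 > 110
    N12: 90+90 = 180 > 110
Round 3 — N11, N12 seize.
  N11 sheds 170 L/s: no online neighbours, lost.
  N12 sheds 180 L/s: no online neighbours, lost.
No further seizures.

N11, N12, N17, N3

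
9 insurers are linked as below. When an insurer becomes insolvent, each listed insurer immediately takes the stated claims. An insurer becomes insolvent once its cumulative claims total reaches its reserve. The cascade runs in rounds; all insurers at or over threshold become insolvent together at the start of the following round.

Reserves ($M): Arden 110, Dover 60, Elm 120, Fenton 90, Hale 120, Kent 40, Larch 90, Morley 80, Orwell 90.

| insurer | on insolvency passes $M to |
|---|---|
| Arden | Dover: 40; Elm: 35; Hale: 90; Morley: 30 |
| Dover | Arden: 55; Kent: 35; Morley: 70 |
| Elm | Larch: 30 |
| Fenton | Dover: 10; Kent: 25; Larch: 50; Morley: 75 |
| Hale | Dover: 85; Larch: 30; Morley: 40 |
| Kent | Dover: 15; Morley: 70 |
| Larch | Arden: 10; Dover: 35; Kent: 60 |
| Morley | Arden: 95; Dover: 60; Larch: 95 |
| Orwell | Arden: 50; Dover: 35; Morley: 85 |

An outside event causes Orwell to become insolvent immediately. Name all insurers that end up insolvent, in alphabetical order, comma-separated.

Round 1 — Orwell becomes insolvent (initial).
  Arden: +50 → 50 < 110
  Dover: +35 → 35 < 60
  Morley: +85 → 85 ≥ 80
Round 2 — Morley becomes insolvent.
  Arden: +95 → 145 ≥ 110
  Dover: +60 → 95 ≥ 60
  Larch: +95 → 95 ≥ 90
Round 3 — Arden, Dover, Larch become insolvent.
  Elm: +35 → 35 < 120
  Hale: +90 → 90 < 120
  Kent: +35+60 → 95 ≥ 40
Round 4 — Kent becomes insolvent.
No further insolvencies.

Arden, Dover, Kent, Larch, Morley, Orwell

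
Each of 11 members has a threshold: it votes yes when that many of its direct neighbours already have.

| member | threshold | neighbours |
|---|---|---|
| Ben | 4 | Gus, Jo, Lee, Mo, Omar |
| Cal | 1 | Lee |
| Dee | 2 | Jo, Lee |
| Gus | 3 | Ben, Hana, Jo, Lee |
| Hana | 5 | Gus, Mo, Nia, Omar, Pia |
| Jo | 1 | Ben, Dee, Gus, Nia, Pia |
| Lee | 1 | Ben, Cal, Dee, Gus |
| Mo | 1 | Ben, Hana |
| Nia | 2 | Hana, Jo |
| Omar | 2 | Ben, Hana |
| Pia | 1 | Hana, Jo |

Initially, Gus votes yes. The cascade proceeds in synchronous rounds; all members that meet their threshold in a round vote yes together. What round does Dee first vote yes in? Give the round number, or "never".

3

Round 1 — Gus votes yes (initial).
Round 2 — checking thresholds:
  Ben: 1 of 5 neighbours < 4, below threshold.
  Hana: 1 of 5 neighbours < 5, below threshold.
  Jo: 1 of 5 neighbours ≥ 1, votes yes.
  Lee: 1 of 4 neighbours ≥ 1, votes yes.
Round 3 — checking thresholds:
  Ben: 3 of 5 neighbours < 4, below threshold.
  Cal: 1 of 1 neighbours ≥ 1, votes yes.
  Dee: 2 of 2 neighbours ≥ 2, votes yes.
  Hana: 1 of 5 neighbours < 5, below threshold.
  Nia: 1 of 2 neighbours < 2, below threshold.
  Pia: 1 of 2 neighbours ≥ 1, votes yes.
Round 4 — no new yes votes; cascade stops.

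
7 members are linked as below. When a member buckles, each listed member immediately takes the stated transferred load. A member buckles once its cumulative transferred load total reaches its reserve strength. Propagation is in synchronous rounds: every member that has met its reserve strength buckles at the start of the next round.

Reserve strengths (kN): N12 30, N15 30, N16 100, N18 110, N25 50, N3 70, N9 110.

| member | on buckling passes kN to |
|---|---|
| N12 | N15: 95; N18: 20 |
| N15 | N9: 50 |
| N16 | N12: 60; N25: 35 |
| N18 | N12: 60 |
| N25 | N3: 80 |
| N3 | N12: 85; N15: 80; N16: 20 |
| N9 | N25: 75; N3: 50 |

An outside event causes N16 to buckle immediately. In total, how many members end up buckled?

Round 1 — N16 buckles (initial).
  N12: +60 → 60 ≥ 30
  N25: +35 → 35 < 50
Round 2 — N12 buckles.
  N15: +95 → 95 ≥ 30
  N18: +20 → 20 < 110
Round 3 — N15 buckles.
  N9: +50 → 50 < 110
No further bucklings.

3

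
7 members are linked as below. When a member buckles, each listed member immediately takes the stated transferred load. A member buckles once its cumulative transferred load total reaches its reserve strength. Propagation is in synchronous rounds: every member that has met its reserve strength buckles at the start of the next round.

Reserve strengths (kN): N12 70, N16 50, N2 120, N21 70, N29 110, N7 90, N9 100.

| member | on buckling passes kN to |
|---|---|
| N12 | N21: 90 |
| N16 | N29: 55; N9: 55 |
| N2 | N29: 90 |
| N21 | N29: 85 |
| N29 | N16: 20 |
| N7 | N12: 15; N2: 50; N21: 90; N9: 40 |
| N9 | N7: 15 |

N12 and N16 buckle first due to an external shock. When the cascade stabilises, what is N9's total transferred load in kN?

Round 1 — N12, N16 buckle (initial).
  N21: +90 → 90 ≥ 70
  N29: +55 → 55 < 110
  N9: +55 → 55 < 100
Round 2 — N21 buckles.
  N29: +85 → 140 ≥ 110
Round 3 — N29 buckles.
No further bucklings.

55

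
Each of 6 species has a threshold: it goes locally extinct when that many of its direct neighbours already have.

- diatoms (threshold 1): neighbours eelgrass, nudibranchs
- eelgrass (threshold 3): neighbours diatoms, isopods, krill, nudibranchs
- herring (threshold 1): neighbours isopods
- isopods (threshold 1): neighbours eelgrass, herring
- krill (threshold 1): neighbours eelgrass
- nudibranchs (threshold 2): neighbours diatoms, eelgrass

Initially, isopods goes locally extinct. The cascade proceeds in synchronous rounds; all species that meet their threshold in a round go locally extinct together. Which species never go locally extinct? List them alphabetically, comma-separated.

Round 1 — isopods goes locally extinct (initial).
Round 2 — checking thresholds:
  eelgrass: 1 of 4 neighbours < 3, not yet.
  herring: 1 of 1 neighbours ≥ 1, goes locally extinct.
Round 3 — no new extinctions; cascade stops.

diatoms, eelgrass, krill, nudibranchs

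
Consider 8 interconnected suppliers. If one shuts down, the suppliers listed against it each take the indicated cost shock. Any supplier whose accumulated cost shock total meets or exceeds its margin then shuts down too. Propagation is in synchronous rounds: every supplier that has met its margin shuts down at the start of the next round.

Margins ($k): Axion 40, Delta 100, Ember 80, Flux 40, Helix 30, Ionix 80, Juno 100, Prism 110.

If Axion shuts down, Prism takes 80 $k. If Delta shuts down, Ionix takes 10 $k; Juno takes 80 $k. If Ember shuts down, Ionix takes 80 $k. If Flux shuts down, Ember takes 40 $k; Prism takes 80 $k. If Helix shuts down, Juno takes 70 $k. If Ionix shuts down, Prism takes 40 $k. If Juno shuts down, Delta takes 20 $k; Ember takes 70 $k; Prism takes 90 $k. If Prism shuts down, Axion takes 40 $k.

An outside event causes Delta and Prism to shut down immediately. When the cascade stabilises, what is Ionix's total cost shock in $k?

Round 1 — Delta, Prism shut down (initial).
  Axion: +40 → 40 ≥ 40
  Ionix: +10 → 10 < 80
  Juno: +80 → 80 < 100
Round 2 — Axion shuts down.
No further shutdowns.

10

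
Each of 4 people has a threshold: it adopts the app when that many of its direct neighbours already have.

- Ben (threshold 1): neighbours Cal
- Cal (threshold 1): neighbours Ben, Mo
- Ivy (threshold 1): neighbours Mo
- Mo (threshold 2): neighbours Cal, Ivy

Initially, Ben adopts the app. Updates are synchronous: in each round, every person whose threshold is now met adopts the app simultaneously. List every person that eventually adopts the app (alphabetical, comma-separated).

Ben, Cal

Round 1 — Ben adopts the app (initial).
Round 2 — checking thresholds:
  Cal: 1 of 2 neighbours ≥ 1, adopts the app.
Round 3 — no new adoptions; cascade stops.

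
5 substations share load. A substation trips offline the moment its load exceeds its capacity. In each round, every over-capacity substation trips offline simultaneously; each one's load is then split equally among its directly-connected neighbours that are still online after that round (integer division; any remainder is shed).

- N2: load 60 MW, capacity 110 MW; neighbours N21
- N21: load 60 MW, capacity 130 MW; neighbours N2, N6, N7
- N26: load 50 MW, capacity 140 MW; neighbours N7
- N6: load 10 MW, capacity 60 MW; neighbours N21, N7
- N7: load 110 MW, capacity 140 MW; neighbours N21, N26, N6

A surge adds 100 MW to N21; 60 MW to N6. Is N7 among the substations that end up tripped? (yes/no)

Round 1 — N21 at 160 > 130; N6 at 70 > 60. N21, N6 trip offline.
  N21 sheds 160 MW to N2, N7: 80 each.
    N2: 60+80 = 140 > 110
    N7: 110+80 = 190 > 140
  N6 sheds 70 MW to N7: 70 each.
    N7: 190+70 = 260 > 140
Round 2 — N2, N7 trip offline.
  N2 sheds 140 MW: no online neighbours, lost.
  N7 sheds 260 MW to N26: 260 each.
    N26: 50+260 = 310 > 140
Round 3 — N26 trips offline.
  N26 sheds 310 MW: no online neighbours, lost.
No further trips.

yes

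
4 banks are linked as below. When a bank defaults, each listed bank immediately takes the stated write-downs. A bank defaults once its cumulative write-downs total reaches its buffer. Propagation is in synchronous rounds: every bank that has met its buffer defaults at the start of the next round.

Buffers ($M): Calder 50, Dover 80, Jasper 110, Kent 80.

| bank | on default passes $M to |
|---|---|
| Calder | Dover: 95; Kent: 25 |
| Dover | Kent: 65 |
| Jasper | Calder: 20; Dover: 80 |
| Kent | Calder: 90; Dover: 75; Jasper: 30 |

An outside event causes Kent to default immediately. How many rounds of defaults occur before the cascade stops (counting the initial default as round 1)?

Round 1 — Kent defaults (initial).
  Calder: +90 → 90 ≥ 50
  Dover: +75 → 75 < 80
  Jasper: +30 → 30 < 110
Round 2 — Calder defaults.
  Dover: +95 → 170 ≥ 80
Round 3 — Dover defaults.
No further defaults.

3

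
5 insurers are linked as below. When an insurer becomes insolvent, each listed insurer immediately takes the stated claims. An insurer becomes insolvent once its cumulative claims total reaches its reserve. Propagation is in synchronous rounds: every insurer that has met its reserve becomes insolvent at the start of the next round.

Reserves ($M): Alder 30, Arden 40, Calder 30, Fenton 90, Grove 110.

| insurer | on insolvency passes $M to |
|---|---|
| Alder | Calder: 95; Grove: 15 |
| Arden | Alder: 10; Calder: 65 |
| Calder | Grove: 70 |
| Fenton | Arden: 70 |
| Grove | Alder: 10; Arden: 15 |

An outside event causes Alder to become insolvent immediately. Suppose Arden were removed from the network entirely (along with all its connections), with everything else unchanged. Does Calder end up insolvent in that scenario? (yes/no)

yes

With Arden removed:
Round 1 — Alder becomes insolvent (initial).
  Calder: +95 → 95 ≥ 30
  Grove: +15 → 15 < 110
Round 2 — Calder becomes insolvent.
  Grove: +70 → 85 < 110
No further insolvencies.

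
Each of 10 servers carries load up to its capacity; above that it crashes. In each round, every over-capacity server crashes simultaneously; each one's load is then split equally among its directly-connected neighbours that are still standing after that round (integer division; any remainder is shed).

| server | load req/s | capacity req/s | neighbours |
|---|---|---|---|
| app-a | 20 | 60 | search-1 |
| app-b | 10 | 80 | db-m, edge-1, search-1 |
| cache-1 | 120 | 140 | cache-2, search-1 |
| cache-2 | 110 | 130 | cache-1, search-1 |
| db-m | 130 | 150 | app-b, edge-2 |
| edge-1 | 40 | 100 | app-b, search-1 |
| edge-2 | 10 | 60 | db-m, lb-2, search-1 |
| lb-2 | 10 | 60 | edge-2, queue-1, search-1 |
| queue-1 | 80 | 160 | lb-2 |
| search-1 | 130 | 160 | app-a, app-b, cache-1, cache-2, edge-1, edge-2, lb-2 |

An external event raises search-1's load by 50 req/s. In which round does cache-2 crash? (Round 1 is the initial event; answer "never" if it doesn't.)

Round 1 — search-1 at 180 > 160. search-1 crashes.
  search-1 sheds 180 req/s to app-a, app-b, cache-1, cache-2, edge-1, edge-2, lb-2: 25 each (5 lost).
    app-a: 20+25 = 45 ≤ 60
    app-b: 10+25 = 35 ≤ 80
    cache-1: 120+25 = 145 > 140
    cache-2: 110+25 = 135 > 130
    edge-1: 40+25 = 65 ≤ 100
    edge-2: 10+25 = 35 ≤ 60
    lb-2: 10+25 = 35 ≤ 60
Round 2 — cache-1, cache-2 crash.
  cache-1 sheds 145 req/s: no online neighbours, lost.
  cache-2 sheds 135 req/s: no online neighbours, lost.
No further crashes.

2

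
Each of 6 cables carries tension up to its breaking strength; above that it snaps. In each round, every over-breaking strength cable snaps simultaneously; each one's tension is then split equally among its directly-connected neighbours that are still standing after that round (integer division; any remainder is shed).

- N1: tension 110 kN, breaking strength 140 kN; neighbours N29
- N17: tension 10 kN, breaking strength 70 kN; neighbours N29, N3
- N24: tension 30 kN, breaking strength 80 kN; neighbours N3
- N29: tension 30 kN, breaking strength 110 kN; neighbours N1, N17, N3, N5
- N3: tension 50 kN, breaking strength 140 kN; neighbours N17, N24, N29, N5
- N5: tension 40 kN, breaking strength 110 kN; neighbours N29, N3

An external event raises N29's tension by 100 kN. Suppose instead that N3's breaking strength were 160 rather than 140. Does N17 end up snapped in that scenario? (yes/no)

no

With N3's breaking strength at 160:
Round 1 — N29 at 130 > 110. N29 snaps.
  N29 sheds 130 kN to N1, N17, N3, N5: 32 each (2 lost).
    N1: 110+32 = 142 > 140
    N17: 10+32 = 42 ≤ 70
    N3: 50+32 = 82 ≤ 160
    N5: 40+32 = 72 ≤ 110
Round 2 — N1 snaps.
  N1 sheds 142 kN: no online neighbours, lost.
No further breaks.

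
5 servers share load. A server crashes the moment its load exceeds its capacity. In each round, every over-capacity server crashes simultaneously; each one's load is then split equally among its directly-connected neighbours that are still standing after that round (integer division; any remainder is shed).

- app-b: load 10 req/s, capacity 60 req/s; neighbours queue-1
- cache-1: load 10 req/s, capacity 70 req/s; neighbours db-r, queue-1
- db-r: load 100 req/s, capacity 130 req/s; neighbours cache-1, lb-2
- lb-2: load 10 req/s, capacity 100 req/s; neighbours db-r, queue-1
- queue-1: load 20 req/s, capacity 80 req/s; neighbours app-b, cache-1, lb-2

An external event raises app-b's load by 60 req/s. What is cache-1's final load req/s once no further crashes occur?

55

Round 1 — app-b at 70 > 60. app-b crashes.
  app-b sheds 70 req/s to queue-1: 70 each.
    queue-1: 20+70 = 90 > 80
Round 2 — queue-1 crashes.
  queue-1 sheds 90 req/s to cache-1, lb-2: 45 each.
    cache-1: 10+45 = 55 ≤ 70
    lb-2: 10+45 = 55 ≤ 100
No further crashes.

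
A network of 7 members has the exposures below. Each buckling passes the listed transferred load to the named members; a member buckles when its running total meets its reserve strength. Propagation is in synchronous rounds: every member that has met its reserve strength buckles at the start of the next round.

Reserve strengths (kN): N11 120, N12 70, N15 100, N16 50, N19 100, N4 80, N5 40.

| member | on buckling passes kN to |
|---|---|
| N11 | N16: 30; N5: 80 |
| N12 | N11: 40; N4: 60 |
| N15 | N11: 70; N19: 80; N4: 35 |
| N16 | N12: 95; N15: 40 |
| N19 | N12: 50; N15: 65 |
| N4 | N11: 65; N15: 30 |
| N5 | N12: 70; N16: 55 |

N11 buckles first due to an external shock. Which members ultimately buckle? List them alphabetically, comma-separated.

N11, N12, N16, N5

Round 1 — N11 buckles (initial).
  N16: +30 → 30 < 50
  N5: +80 → 80 ≥ 40
Round 2 — N5 buckles.
  N12: +70 → 70 ≥ 70
  N16: +55 → 85 ≥ 50
Round 3 — N12, N16 buckle.
  N15: +40 → 40 < 100
  N4: +60 → 60 < 80
No further bucklings.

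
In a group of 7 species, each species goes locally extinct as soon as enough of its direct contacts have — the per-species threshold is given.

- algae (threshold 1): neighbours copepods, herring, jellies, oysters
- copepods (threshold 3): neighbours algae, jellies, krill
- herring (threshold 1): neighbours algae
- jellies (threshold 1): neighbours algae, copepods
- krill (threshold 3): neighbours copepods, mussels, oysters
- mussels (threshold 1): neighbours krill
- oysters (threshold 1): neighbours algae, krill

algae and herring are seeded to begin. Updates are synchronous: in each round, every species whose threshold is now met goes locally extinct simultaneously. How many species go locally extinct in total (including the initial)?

Round 1 — algae, herring go locally extinct (initial).
Round 2 — checking thresholds:
  copepods: 1 of 3 neighbours < 3, below threshold.
  jellies: 1 of 2 neighbours ≥ 1, goes locally extinct.
  oysters: 1 of 2 neighbours ≥ 1, goes locally extinct.
Round 3 — no new extinctions; cascade stops.

4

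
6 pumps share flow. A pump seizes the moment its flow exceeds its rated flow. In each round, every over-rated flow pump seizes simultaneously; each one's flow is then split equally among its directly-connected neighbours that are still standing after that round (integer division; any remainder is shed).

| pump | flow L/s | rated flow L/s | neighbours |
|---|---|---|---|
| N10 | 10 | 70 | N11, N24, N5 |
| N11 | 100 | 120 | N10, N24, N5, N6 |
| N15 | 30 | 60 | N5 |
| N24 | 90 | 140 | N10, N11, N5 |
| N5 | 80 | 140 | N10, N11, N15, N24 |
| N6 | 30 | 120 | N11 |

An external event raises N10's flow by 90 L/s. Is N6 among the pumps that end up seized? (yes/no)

no

Round 1 — N10 at 100 > 70. N10 seizes.
  N10 sheds 100 L/s to N11, N24, N5: 33 each (1 lost).
    N11: 100+33 = 133 > 120
    N24: 90+33 = 123 ≤ 140
    N5: 80+33 = 113 ≤ 140
Round 2 — N11 seizes.
  N11 sheds 133 L/s to N24, N5, N6: 44 each (1 lost).
    N24: 123+44 = 167 > 140
    N5: 113+44 = 157 > 140
    N6: 30+44 = 74 ≤ 120
Round 3 — N24, N5 seize.
  N24 sheds 167 L/s: no online neighbours, lost.
  N5 sheds 157 L/s to N15: 157 each.
    N15: 30+157 = 187 > 60
Round 4 — N15 seizes.
  N15 sheds 187 L/s: no online neighbours, lost.
No further seizures.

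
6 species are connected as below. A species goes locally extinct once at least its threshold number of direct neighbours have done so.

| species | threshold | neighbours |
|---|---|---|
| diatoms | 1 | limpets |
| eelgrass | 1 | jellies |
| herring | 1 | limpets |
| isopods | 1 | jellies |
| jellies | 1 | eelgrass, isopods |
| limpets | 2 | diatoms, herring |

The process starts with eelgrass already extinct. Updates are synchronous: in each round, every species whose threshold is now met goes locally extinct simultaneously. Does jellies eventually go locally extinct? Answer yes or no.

yes

Round 1 — eelgrass goes locally extinct (initial).
Round 2 — checking thresholds:
  jellies: 1 of 2 neighbours ≥ 1, goes locally extinct.
Round 3 — checking thresholds:
  isopods: 1 of 1 neighbours ≥ 1, goes locally extinct.
Round 4 — no new extinctions; cascade stops.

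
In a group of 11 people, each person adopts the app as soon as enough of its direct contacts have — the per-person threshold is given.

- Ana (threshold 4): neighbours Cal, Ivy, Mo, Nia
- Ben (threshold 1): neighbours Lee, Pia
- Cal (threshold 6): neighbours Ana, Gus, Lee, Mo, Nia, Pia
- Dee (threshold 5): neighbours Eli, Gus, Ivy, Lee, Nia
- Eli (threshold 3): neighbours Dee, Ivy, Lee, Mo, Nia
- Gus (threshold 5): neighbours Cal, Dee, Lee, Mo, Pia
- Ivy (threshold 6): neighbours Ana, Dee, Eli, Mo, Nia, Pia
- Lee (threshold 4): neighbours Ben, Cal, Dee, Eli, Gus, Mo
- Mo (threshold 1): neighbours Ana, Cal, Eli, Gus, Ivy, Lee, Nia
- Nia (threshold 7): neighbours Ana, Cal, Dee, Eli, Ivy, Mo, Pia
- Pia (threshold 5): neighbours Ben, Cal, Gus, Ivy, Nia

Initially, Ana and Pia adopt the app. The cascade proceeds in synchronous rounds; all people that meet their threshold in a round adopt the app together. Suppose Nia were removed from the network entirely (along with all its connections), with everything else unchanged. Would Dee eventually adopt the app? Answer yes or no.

no

With Nia removed:
Round 1 — Ana, Pia adopt the app (initial).
Round 2 — checking thresholds:
  Ben: 1 of 2 neighbours ≥ 1, adopts the app.
  Cal: 2 of 5 neighbours < 6, holds.
  Gus: 1 of 5 neighbours < 5, holds.
  Ivy: 2 of 5 neighbours < 6, holds.
  Mo: 1 of 6 neighbours ≥ 1, adopts the app.
Round 3 — no new adoptions; cascade stops.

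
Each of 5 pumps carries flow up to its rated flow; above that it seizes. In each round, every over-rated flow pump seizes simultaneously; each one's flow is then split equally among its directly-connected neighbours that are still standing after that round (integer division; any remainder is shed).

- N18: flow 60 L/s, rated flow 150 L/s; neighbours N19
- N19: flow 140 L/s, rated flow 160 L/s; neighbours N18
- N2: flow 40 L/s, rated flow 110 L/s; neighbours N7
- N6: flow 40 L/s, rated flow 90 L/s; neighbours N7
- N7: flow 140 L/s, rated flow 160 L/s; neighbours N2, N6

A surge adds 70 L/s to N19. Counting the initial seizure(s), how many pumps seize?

Round 1 — N19 at 210 > 160. N19 seizes.
  N19 sheds 210 L/s to N18: 210 each.
    N18: 60+210 = 270 > 150
Round 2 — N18 seizes.
  N18 sheds 270 L/s: no online neighbours, lost.
No further seizures.

2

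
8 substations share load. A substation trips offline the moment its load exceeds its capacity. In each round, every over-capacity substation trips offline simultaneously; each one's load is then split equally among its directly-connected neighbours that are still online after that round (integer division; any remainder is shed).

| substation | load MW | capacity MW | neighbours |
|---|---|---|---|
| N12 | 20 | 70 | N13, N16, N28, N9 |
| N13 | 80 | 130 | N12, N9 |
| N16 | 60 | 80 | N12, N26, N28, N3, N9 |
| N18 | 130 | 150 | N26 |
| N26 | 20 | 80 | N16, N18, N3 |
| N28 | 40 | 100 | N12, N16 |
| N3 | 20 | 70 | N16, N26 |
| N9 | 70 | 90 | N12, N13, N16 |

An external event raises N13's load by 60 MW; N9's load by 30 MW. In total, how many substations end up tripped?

Round 1 — N13 at 140 > 130; N9 at 100 > 90. N13, N9 trip offline.
  N13 sheds 140 MW to N12: 140 each.
    N12: 20+140 = 160 > 70
  N9 sheds 100 MW to N12, N16: 50 each.
    N12: 160+50 = 210 > 70
    N16: 60+50 = 110 > 80
Round 2 — N12, N16 trip offline.
  N12 sheds 210 MW to N28: 210 each.
    N28: 40+210 = 250 > 100
  N16 sheds 110 MW to N26, N28, N3: 36 each (2 lost).
    N26: 20+36 = 56 ≤ 80
    N28: 250+36 = 286 > 100
    N3: 20+36 = 56 ≤ 70
Round 3 — N28 trips offline.
  N28 sheds 286 MW: no online neighbours, lost.
No further trips.

5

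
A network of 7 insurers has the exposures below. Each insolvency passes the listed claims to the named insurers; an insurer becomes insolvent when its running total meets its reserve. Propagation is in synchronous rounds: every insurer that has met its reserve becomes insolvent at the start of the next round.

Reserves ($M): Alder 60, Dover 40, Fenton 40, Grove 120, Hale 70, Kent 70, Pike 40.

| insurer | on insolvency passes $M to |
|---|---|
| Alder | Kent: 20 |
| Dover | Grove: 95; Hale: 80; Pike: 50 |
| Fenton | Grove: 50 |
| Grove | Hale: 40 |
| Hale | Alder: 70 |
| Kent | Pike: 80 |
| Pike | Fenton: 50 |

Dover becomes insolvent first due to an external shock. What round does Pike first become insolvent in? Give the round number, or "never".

Round 1 — Dover becomes insolvent (initial).
  Grove: +95 → 95 < 120
  Hale: +80 → 80 ≥ 70
  Pike: +50 → 50 ≥ 40
Round 2 — Hale, Pike become insolvent.
  Alder: +70 → 70 ≥ 60
  Fenton: +50 → 50 ≥ 40
Round 3 — Alder, Fenton become insolvent.
  Grove: +50 → 145 ≥ 120
  Kent: +20 → 20 < 70
Round 4 — Grove becomes insolvent.
No further insolvencies.

2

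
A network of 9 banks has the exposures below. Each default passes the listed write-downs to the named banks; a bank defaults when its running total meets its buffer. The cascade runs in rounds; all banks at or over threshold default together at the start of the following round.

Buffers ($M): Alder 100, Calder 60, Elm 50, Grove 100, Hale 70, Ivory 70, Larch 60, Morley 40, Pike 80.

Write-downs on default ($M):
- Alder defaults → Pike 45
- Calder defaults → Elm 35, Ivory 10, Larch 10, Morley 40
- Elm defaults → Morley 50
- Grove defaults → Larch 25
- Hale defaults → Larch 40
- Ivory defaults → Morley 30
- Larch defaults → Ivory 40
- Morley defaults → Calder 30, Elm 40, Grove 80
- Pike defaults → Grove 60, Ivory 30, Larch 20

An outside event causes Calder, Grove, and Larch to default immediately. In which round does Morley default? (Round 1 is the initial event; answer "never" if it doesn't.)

Round 1 — Calder, Grove, Larch default (initial).
  Elm: +35 → 35 < 50
  Ivory: +10+40 → 50 < 70
  Morley: +40 → 40 ≥ 40
Round 2 — Morley defaults.
  Elm: +40 → 75 ≥ 50
Round 3 — Elm defaults.
No further defaults.

2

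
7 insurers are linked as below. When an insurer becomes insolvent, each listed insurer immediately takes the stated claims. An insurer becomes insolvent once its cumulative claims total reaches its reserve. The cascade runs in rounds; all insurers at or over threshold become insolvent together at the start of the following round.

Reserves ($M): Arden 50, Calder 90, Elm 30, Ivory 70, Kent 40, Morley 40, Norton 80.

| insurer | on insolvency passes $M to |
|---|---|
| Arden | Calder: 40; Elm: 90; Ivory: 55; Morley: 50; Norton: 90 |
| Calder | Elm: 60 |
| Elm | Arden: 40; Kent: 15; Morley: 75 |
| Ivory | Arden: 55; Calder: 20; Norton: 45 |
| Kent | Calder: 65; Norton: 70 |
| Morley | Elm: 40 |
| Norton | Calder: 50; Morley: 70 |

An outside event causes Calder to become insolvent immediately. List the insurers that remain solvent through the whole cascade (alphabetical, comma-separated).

Round 1 — Calder becomes insolvent (initial).
  Elm: +60 → 60 ≥ 30
Round 2 — Elm becomes insolvent.
  Arden: +40 → 40 < 50
  Kent: +15 → 15 < 40
  Morley: +75 → 75 ≥ 40
Round 3 — Morley becomes insolvent.
No further insolvencies.

Arden, Ivory, Kent, Norton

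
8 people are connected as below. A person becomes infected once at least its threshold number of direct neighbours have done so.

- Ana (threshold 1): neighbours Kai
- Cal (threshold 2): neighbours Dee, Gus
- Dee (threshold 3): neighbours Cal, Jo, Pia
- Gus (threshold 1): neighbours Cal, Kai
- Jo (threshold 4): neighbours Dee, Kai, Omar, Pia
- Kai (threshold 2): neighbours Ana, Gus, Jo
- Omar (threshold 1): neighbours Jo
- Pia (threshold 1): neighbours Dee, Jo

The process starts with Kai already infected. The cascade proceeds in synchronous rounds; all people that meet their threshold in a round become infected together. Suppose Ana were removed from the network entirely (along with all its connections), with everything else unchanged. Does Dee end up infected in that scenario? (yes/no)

no

With Ana removed:
Round 1 — Kai becomes infected (initial).
Round 2 — checking thresholds:
  Gus: 1 of 2 neighbours ≥ 1, becomes infected.
  Jo: 1 of 4 neighbours < 4, not yet.
Round 3 — no new infections; cascade stops.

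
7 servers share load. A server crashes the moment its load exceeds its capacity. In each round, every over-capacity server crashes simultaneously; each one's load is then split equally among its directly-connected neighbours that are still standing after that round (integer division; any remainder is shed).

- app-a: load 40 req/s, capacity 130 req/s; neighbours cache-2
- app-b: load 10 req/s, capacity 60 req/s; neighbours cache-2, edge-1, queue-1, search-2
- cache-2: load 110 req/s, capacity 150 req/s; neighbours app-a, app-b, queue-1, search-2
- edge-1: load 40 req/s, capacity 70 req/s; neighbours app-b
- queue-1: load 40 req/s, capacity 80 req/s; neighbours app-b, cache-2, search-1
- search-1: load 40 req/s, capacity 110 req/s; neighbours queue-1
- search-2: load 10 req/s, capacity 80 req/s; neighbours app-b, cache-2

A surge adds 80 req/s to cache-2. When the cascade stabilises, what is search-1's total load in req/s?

Round 1 — cache-2 at 190 > 150. cache-2 crashes.
  cache-2 sheds 190 req/s to app-a, app-b, queue-1, search-2: 47 each (2 lost).
    app-a: 40+47 = 87 ≤ 130
    app-b: 10+47 = 57 ≤ 60
    queue-1: 40+47 = 87 > 80
    search-2: 10+47 = 57 ≤ 80
Round 2 — queue-1 crashes.
  queue-1 sheds 87 req/s to app-b, search-1: 43 each (1 lost).
    app-b: 57+43 = 100 > 60
    search-1: 40+43 = 83 ≤ 110
Round 3 — app-b crashes.
  app-b sheds 100 req/s to edge-1, search-2: 50 each.
    edge-1: 40+50 = 90 > 70
    search-2: 57+50 = 107 > 80
Round 4 — edge-1, search-2 crash.
  edge-1 sheds 90 req/s: no online neighbours, lost.
  search-2 sheds 107 req/s: no online neighbours, lost.
No further crashes.

83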